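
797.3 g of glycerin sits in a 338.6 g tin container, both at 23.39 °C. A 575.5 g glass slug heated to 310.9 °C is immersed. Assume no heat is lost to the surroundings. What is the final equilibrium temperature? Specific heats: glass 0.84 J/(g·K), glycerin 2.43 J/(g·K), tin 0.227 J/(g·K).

T_f ≈ 79.0 °C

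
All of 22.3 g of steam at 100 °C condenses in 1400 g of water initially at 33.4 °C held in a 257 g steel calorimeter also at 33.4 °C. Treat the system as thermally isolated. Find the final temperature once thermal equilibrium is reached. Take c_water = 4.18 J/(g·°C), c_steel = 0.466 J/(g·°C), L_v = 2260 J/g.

Heat gained plus heat lost sum to zero:
steam→water at 100 °C releases m L_v = 22.3×2260 = 50398; condensed water 100 °C→T: 93.21(T − 100); water warms: 1400×4.18×(T − 33.4) = 5852(T − 33.4); cup: 119.76(T − 33.4)
6065 T = 50398 + 9321.4 + 199457 = 259176
T ≈ 42.73 °C — below 100 °C, confirming all the steam condensed.

T_f ≈ 42.7 °C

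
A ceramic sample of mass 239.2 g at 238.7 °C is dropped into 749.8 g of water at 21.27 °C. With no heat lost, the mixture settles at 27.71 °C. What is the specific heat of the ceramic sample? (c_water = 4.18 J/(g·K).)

Energy conservation, ΣQ = 0:
239.2×c×(27.71 − 238.7) + 749.8×4.18×(27.71 − 21.27) = 0
-50469 c = -20184
c = -20184/-50469 ≈ 0.3999 J/(g·K)

c ≈ 0.4 J/(g·K)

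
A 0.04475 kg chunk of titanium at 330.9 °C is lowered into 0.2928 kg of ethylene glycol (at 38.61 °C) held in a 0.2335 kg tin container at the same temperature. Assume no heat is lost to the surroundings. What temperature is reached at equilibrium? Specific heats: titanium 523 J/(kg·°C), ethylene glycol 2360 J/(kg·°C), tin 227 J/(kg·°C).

Conservation of energy gives ΣQ = 0:
0.04475×523×(T − 330.9) + 0.2928×2360×(T − 38.61) + 0.2335×227×(T − 38.61) = 0
23.4(T − 330.9) + 691.01(T − 38.61) + 53(T − 38.61) = 0
(23.4 + 691.01 + 53) T = 23.4×330.9 + 691.01×38.61 + 53×38.61
T = 36471/767.42 ≈ 47.52 °C

T_f ≈ 47.5 °C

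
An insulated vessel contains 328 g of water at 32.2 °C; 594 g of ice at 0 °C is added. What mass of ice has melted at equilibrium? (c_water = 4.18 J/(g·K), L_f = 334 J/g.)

m_melted ≈ 132 g

Heat available from the water dropping to 0 °C: 328·4.18·32.2 = 44147 J.
Melting all 594 g of ice would need 594·334 = 198396 J.
Since 44147 < 198396 J, not all the ice melts; equilibrium is at 0 °C.
m_melted·334 = 44147  ⇒  m_melted ≈ 132.2 g.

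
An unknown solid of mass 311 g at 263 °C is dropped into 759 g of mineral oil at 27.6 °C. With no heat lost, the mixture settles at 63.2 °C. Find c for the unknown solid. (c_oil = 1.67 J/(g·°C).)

Setting the total heat transfer to zero:
311·c·(63.2 − 263) + 759·1.67·(63.2 − 27.6) = 0
-62138 c = -45124
c = -45124/-62138 ≈ 0.7262 J/(g·°C)

c ≈ 0.726 J/(g·°C)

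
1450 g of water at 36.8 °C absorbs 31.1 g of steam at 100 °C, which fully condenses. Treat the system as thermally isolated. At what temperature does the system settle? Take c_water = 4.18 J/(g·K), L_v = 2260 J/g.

Net heat exchanged in the isolated system is zero:
steam→water at 100 °C releases m L_v = 31.1·2260 = 70286
  condensed water 100 °C→T: 130(T − 100)
  water warms: 1450·4.18·(T − 36.8) = 6061(T − 36.8)
6191 T = 70286 + 13000 + 223045 = 306331
T ≈ 49.48 °C (< 100 °C, so full condensation is consistent).

T_f ≈ 49.5 °C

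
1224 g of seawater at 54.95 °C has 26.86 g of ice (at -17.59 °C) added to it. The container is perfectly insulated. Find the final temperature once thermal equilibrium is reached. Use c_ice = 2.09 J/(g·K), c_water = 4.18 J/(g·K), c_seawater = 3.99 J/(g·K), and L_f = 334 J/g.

Conservation of energy gives ΣQ = 0:
ice -17.59→0 °C: 26.86×2.09×17.59 = 987.46; melt ice: 26.86×334 = 8971.2; warm the meltwater: 112.27 T; seawater: 4883.8(T − 54.95)
4996 T = 268363 − 9958.7 = 258404
T ≈ 51.72 °C — above 0 °C, consistent with complete melting.

T_f ≈ 51.7 °C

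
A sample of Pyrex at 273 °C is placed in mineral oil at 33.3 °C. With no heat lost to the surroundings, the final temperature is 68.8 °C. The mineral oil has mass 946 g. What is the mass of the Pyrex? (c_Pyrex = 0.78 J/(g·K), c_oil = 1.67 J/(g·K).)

Taking heat into each body as positive, Σ m c ΔT = 0:
m·0.78·(68.8 − 273) + 946·1.67·(68.8 − 33.3) = 0
-159.28 m = -56084
m = -56084/-159.28 ≈ 352.1 g

m ≈ 352 g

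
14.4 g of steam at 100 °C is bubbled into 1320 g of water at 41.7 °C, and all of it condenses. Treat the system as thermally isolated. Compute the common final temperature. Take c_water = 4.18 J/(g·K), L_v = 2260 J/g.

T_f ≈ 48.2 °C

Energy conservation, ΣQ = 0:
condense steam: −14.4×2260 = −32544
  condensate cools 100→T: 14.4×4.18×(T − 100) = 60.19(T − 100)
  original water: 5517.6(T − 41.7)
5577.8 T = 32544 + 6019.2 + 230084 = 268647
T ≈ 48.16 °C, under the boiling point, so the assumption holds.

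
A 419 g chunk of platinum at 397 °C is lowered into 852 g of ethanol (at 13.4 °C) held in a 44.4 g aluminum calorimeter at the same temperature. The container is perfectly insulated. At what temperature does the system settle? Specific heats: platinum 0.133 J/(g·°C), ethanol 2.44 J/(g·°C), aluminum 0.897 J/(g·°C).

T_f ≈ 23.2 °C

Taking heat into each body as positive, Σ m c ΔT = 0:
419*0.133*(T − 397) + 852*2.44*(T − 13.4) + 44.4*0.897*(T − 13.4) = 0
(55.73 + 2078.9 + 39.83) T = 55.73*397 + 2078.9*13.4 + 39.83*13.4
T = 50514/2174.4 ≈ 23.23 °C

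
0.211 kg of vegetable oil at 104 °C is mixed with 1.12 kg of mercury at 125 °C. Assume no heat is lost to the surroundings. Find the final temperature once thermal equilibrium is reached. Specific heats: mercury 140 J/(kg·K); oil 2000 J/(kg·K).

T_f ≈ 109.7 °C

Conservation of energy gives ΣQ = 0:
1.12*140*(T − 125) + 0.211*2000*(T − 104) = 0
578.8 T = 63488
T ≈ 109.69 °C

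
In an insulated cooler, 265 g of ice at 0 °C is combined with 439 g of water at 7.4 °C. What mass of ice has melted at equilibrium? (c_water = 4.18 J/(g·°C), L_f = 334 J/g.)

m_melted ≈ 40.7 g

Heat available from the water dropping to 0 °C: 439·4.18·7.4 = 13579 J.
Fully melting the ice requires m_ice L_f = 265·334 = 88510 J.
Since 13579 < 88510 J, not all the ice melts; equilibrium is at 0 °C.
m_melt = 13579 / L_f = 40.66 g.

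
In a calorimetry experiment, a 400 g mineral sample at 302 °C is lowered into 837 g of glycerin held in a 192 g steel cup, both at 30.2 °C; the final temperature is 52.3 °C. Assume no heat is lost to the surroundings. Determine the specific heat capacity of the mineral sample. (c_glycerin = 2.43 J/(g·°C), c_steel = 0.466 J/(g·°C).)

c ≈ 0.47 J/(g·°C)

Net heat exchanged in the isolated system is zero:
400×c×(52.3 − 302) + 837×2.43×(52.3 − 30.2) + 192×0.466×(52.3 − 30.2) = 0
-99880 c = -46927
c = -46927/-99880 ≈ 0.4698 J/(g·°C)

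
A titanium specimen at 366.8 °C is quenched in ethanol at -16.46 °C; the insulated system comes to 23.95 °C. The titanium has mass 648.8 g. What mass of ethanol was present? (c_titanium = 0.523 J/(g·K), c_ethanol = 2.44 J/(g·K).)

m ≈ 1180 g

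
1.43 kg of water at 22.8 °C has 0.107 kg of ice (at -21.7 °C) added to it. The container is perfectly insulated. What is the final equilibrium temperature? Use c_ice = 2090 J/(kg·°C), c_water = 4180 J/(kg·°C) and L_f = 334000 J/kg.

Sum of m c ΔT and latent-heat terms is zero:
warm ice to 0 °C: 0.107·2090·(0 − (-21.7)) = 4852.8; melt ice: 0.107·334000 = 35738; warm the meltwater: 447.26 T; water cools: 1.43·4180·(T − 22.8) = 5977.4(T − 22.8)
6424.7 T = 136285 − 40591 = 95694
T ≈ 14.89 °C (positive, so assuming full melt was valid).

T_f ≈ 14.9 °C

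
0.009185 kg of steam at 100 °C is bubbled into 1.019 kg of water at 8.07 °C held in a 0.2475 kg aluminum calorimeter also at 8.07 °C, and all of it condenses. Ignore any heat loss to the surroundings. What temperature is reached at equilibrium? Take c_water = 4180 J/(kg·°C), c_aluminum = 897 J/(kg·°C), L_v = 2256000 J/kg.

T_f ≈ 13.4 °C

Sum of m c ΔT and latent-heat terms is zero:
latent heat released on condensation: 0.009185·2256000 = 20721
  condensate cools 100→T: 0.009185·4180·(T − 100) = 38.39(T − 100)
  water warms: 1.019·4180·(T − 8.07) = 4259.4(T − 8.07)
  aluminum cup: 0.2475·897·(T − 8.07) = 222.01(T − 8.07)
4519.8 T = 20721 + 3839.3 + 36165 = 60726
T ≈ 13.44 °C, under the boiling point, so the assumption holds.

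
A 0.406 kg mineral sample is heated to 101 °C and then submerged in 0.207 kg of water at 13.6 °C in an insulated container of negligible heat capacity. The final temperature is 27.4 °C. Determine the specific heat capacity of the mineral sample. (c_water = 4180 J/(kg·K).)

m_s c (T_s − T_f) = m_water c_water (T_f − T_0):
0.406·c·(101 − 27.4) = 0.207·4180·(27.4 − 13.6)
29.88 c = 11941  ⇒  c ≈ 399.6 J/(kg·K)

c ≈ 400 J/(kg·K)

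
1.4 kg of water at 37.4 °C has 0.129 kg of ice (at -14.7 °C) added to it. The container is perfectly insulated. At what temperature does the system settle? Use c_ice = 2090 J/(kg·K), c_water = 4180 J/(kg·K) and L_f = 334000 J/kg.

Heat gained plus heat lost sum to zero:
ice -14.7→0 °C: 0.129×2090×14.7 = 3963.3; melt ice: 0.129×334000 = 43086; warm the meltwater: 539.22 T; water: 5852(T − 37.4)
6391.2 T = 218865 − 47049 = 171816
T ≈ 26.88 °C (positive, so assuming full melt was valid).

T_f ≈ 26.9 °C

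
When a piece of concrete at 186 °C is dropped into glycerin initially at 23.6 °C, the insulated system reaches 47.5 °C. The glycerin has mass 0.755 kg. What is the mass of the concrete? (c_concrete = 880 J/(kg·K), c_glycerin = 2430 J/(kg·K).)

Taking heat into each body as positive, Σ m c ΔT = 0:
m·880·(47.5 − 186) + 0.755·2430·(47.5 − 23.6) = 0
-121880 m = -43848
m = -43848/-121880 ≈ 0.3598 kg

m ≈ 0.36 kg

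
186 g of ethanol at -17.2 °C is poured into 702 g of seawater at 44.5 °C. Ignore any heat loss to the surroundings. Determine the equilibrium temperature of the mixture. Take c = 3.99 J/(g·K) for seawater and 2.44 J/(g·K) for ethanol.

Net heat exchanged in the isolated system is zero:
702·3.99·(T − 44.5) + 186·2.44·(T − (-17.2)) = 0
2801(T − 44.5) + 453.84(T − (-17.2)) = 0
(2801 + 453.84) T = 2801·44.5 + 453.84·(-17.2)
T = 116838/3254.8 ≈ 35.90 °C

T_f ≈ 35.9 °C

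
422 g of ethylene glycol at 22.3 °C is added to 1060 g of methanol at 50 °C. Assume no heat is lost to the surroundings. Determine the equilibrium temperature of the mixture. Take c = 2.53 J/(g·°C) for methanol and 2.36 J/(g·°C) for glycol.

Taking heat into each body as positive, Σ m c ΔT = 0:
1060×2.53×(T − 50) + 422×2.36×(T − 22.3) = 0
2681.8(T − 50) + 995.92(T − 22.3) = 0
(2681.8 + 995.92) T = 2681.8×50 + 995.92×22.3
T = 156299/3677.7 ≈ 42.50 °C

T_f ≈ 42.5 °C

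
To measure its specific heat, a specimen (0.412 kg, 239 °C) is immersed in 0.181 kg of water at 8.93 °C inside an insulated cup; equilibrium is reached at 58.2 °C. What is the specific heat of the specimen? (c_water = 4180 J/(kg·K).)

c ≈ 500 J/(kg·K)

Let T be the final temperature. ΣQ_i = 0:
0.412×c×(58.2 − 239) + 0.181×4180×(58.2 − 8.93) = 0
-74.49 c = -37277
c = -37277/-74.49 ≈ 500.4 J/(kg·K)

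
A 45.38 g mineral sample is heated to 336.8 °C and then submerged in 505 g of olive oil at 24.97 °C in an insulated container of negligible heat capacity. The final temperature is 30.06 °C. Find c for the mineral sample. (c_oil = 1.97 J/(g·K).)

c ≈ 0.364 J/(g·K)

Energy conservation, ΣQ = 0:
45.38×c×(30.06 − 336.8) + 505×1.97×(30.06 − 24.97) = 0
-13920 c = -5063.8
c = -5063.8/-13920 ≈ 0.3638 J/(g·K)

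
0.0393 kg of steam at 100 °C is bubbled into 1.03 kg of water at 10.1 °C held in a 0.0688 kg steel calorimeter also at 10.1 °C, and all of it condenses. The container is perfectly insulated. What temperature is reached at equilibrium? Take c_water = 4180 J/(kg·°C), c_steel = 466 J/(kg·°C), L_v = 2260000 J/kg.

T_f ≈ 33.1 °C

Conservation of energy gives ΣQ = 0:
condense steam: −0.0393·2260000 = −88818; condensed water 100 °C→T: 164.27(T − 100); original water: 4305.4(T − 10.1); cup: 32.06(T − 10.1)
4501.7 T = 88818 + 16427 + 43808 = 149054
T ≈ 33.11 °C — below 100 °C, confirming all the steam condensed.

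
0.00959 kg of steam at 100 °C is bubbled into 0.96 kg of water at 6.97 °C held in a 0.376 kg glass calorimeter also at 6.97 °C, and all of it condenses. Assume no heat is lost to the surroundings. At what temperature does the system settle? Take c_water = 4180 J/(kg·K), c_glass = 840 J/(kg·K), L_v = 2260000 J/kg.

T_f ≈ 12.8 °C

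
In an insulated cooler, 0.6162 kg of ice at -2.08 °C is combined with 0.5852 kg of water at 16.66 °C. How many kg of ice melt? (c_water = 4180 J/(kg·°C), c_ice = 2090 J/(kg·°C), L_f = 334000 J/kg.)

m_melted ≈ 0.114 kg

Heat available from the water dropping to 0 °C: 0.5852·4180·16.66 = 40753 J.
Of that, 0.6162·2090·2.08 = 2678.7 J goes to bring the ice to 0 °C, leaving 38074 J.
To melt every bit of ice: 0.6162·334000 = 205811 J.
38074 J < 205811 J, so only part of the ice melts and the system sits at 0 °C.
m_melted·334000 = 38074  ⇒  m_melted ≈ 0.114 kg.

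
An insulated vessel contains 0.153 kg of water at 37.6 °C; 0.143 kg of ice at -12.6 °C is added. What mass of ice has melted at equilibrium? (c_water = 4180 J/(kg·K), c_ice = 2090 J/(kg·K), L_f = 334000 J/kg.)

Cooling the water to 0 °C releases 0.153·4180·37.6 = 24047 J.
Of that, 0.143·2090·12.6 = 3765.8 J goes to bring the ice to 0 °C, leaving 20281 J.
To melt every bit of ice: 0.143·334000 = 47762 J.
That's not enough to melt it all — equilibrium is at 0 °C with ice remaining.
m_melt = 20281 / L_f = 0.06072 kg.

m_melted ≈ 0.0607 kg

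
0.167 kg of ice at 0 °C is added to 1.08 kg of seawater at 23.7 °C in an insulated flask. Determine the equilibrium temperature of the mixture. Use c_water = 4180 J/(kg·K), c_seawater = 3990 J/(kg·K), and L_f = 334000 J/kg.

T_f ≈ 9.3 °C

Let T be the final temperature. ΣQ_i = 0:
melt ice: 0.167×334000 = 55778; warm the meltwater: 698.06 T; seawater: 4309.2(T − 23.7)
5007.3 T = 102128 − 55778 = 46350
T ≈ 9.26 °C. Since T > 0 °C, the all-ice-melts assumption holds.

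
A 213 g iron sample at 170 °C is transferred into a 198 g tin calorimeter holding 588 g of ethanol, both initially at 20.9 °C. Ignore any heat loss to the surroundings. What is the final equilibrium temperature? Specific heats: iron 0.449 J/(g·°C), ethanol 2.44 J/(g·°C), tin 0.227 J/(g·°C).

T_f ≈ 30.0 °C

Let T be the final temperature. ΣQ_i = 0:
213·0.449·(T − 170) + 588·2.44·(T − 20.9) + 198·0.227·(T − 20.9) = 0
(95.64 + 1434.7 + 44.95) T = 95.64·170 + 1434.7·20.9 + 44.95·20.9
T = 47183 / 1575.3 = 30 °C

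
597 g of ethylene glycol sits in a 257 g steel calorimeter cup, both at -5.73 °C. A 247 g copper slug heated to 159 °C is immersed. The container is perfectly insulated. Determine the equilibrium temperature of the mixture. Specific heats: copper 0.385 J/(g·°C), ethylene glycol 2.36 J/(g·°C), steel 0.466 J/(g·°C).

T_f is the heat-capacity-weighted average of the initial temperatures:
T_f = (95.09×159 + 1408.9×(-5.73) + 119.76×(-5.73)) / (95.09 + 1408.9 + 119.76)
    = 6360.8 / 1623.8 ≈ 3.92 °C

T_f ≈ 3.9 °C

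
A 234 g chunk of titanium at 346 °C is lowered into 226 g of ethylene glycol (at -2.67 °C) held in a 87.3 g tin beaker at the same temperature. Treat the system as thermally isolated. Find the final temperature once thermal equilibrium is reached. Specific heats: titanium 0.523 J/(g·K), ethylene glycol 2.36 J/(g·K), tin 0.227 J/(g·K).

Conservation of energy gives ΣQ = 0:
234*0.523*(T − 346) + 226*2.36*(T − (-2.67)) + 87.3*0.227*(T − (-2.67)) = 0
675.56 T = 40867
T ≈ 60.49 °C

T_f ≈ 60.5 °C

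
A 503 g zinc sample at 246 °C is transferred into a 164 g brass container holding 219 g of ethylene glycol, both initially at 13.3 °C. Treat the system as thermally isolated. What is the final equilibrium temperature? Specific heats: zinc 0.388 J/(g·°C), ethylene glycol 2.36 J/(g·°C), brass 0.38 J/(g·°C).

T_f ≈ 72.0 °C

Let T be the final temperature. ΣQ_i = 0:
503*0.388*(T − 246) + 219*2.36*(T − 13.3) + 164*0.38*(T − 13.3) = 0
195.16(T − 246) + 516.84(T − 13.3) + 62.32(T − 13.3) = 0
774.32 T = 55713
T = 55713 / 774.32 = 72 °C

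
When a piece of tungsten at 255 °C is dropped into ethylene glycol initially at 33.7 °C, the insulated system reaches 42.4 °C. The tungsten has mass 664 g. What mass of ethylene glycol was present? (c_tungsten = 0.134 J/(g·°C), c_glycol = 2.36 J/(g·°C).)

m ≈ 921 g

|Q_tungsten| = |Q_glycol|:
664·0.134·(255 − 42.4) = m·2.36·(42.4 − 33.7)
20.53 m = 18916  ⇒  m ≈ 921.3 g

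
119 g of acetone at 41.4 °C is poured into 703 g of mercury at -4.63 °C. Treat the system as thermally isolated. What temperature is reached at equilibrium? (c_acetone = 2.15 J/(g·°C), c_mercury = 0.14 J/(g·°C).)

T_f ≈ 28.6 °C

|Q_acetone| = |Q_mercury|:
119·2.15·(41.4 − T) = 703·0.14·(T − (-4.63))
255.85(41.4 − T) = 98.42(T − (-4.63))
354.27 T = 10137  ⇒  T ≈ 28.61 °C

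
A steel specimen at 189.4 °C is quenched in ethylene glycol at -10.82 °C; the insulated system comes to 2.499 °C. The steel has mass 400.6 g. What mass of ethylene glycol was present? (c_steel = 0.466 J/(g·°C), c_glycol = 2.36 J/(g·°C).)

Energy conservation, ΣQ = 0:
400.6×0.466×(2.499 − 189.4) + m×2.36×(2.499 − (-10.82)) = 0
31.43 m = 34891
m = 34891/31.43 ≈ 1110 g

m ≈ 1110 g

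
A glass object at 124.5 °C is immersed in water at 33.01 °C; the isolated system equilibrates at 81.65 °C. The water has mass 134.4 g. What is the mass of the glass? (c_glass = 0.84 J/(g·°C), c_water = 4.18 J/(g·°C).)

m ≈ 759 g

Energy conservation, ΣQ = 0:
m·0.84·(81.65 − 124.5) + 134.4·4.18·(81.65 − 33.01) = 0
-35.99 m = -27326
m = -27326/-35.99 ≈ 759.2 g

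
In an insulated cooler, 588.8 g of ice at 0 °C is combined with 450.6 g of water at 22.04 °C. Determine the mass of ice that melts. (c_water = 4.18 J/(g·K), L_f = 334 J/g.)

Cooling the water to 0 °C releases 450.6×4.18×22.04 = 41513 J.
To melt every bit of ice: 588.8×334 = 196659 J.
41513 J < 196659 J, so only part of the ice melts and the system sits at 0 °C.
m_melted×334 = 41513  ⇒  m_melted ≈ 124.3 g.

m_melted ≈ 124 g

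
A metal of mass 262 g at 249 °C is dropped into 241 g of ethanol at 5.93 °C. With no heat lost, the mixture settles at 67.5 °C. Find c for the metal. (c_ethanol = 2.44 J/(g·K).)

Heat gained plus heat lost sum to zero:
262·c·(67.5 − 249) + 241·2.44·(67.5 − 5.93) = 0
-47553 c = -36206
c = -36206/-47553 ≈ 0.7614 J/(g·K)

c ≈ 0.761 J/(g·K)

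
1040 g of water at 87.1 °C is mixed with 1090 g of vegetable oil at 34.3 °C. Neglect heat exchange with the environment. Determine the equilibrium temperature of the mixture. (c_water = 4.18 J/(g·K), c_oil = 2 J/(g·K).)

T_f ≈ 69.5 °C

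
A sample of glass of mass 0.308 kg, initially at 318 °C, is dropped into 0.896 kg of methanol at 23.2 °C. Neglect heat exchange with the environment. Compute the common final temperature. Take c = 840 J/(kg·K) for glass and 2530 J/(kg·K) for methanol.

T_f ≈ 53.4 °C

Set heat shed by the hot body equal to heat absorbed by the cold body:
0.308*840*(318 − T) = 0.896*2530*(T − 23.2)
258.72(318 − T) = 2266.9(T − 23.2)
2525.6 T = 134865  ⇒  T ≈ 53.40 °C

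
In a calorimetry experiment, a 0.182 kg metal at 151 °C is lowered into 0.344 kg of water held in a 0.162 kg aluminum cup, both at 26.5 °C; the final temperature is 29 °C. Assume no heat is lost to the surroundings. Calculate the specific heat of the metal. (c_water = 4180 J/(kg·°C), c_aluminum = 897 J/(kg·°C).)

c ≈ 178 J/(kg·°C)

Conservation of energy gives ΣQ = 0:
0.182×c×(29 − 151) + 0.344×4180×(29 − 26.5) + 0.162×897×(29 − 26.5) = 0
-22.2 c = -3958.1
c = -3958.1/-22.2 ≈ 178.3 J/(kg·°C)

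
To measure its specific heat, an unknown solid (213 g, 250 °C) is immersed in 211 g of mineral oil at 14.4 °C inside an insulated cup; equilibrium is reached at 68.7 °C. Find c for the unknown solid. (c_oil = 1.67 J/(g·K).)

c ≈ 0.495 J/(g·K)

Taking heat into each body as positive, Σ m c ΔT = 0:
213×c×(68.7 − 250) + 211×1.67×(68.7 − 14.4) = 0
-38617 c = -19134
c = -19134/-38617 ≈ 0.4955 J/(g·K)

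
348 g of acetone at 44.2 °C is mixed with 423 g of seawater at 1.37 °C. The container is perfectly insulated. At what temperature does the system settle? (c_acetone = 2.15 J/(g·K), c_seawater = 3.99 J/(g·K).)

T_f ≈ 14.5 °C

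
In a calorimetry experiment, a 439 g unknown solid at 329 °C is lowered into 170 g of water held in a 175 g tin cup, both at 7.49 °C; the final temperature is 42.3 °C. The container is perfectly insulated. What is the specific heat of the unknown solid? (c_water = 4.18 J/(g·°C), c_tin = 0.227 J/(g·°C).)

Heat gained plus heat lost sum to zero:
439×c×(42.3 − 329) + 170×4.18×(42.3 − 7.49) + 175×0.227×(42.3 − 7.49) = 0
-125861 c = -26119
c = -26119/-125861 ≈ 0.2075 J/(g·°C)

c ≈ 0.208 J/(g·°C)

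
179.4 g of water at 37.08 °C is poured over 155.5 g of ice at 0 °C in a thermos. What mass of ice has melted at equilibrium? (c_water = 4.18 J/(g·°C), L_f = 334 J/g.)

Water can give up m c ΔT = 179.4·4.18·37.08 = 27806 J before reaching 0 °C.
Melting all 155.5 g of ice would need 155.5·334 = 51937 J.
Since 27806 < 51937 J, not all the ice melts; equilibrium is at 0 °C.
m_melted·334 = 27806  ⇒  m_melted ≈ 83.25 g.

m_melted ≈ 83.3 g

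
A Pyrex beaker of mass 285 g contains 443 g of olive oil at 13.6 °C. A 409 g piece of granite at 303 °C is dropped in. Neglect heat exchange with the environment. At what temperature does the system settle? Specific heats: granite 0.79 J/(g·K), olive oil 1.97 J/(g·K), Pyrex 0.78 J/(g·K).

T_f ≈ 79.5 °C

Setting the total heat transfer to zero:
409*0.79*(T − 303) + 443*1.97*(T − 13.6) + 285*0.78*(T − 13.6) = 0
1418.1 T = 112794
T = 112794/1418.1 ≈ 79.54 °C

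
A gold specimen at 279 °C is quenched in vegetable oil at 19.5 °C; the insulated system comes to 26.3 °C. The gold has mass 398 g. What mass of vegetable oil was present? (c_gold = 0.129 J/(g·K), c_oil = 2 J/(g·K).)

m ≈ 954 g

|Q_gold| = |Q_oil|:
398·0.129·(279 − 26.3) = m·2·(26.3 − 19.5)
13.6 m = 12974  ⇒  m ≈ 954 g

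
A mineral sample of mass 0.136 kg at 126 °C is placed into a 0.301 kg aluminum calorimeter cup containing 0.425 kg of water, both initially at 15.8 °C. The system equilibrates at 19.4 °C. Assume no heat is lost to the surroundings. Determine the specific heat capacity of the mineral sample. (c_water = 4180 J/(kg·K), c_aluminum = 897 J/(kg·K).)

Energy conservation, ΣQ = 0:
0.136·c·(19.4 − 126) + 0.425·4180·(19.4 − 15.8) + 0.301·897·(19.4 − 15.8) = 0
-14.5 c = -7367.4
c = -7367.4/-14.5 ≈ 508.2 J/(kg·K)

c ≈ 508 J/(kg·K)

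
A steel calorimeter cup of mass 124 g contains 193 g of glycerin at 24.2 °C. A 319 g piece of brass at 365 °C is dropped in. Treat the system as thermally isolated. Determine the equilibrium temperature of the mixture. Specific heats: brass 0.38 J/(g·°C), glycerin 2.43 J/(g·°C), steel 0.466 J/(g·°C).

T_f ≈ 88.0 °C

T_f = Σ m_i c_i T_i / Σ m_i c_i:
T_f = (121.22*365 + 468.99*24.2 + 57.78*24.2) / (121.22 + 468.99 + 57.78)
    = 56993 / 647.99 ≈ 87.95 °C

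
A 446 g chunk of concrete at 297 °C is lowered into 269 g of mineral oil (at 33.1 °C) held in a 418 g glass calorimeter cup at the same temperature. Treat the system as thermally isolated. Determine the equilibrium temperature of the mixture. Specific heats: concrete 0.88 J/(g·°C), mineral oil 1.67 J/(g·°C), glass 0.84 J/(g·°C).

Heat gained plus heat lost sum to zero:
446·0.88·(T − 297) + 269·1.67·(T − 33.1) + 418·0.84·(T − 33.1) = 0
1192.8 T = 143058
T ≈ 119.93 °C

T_f ≈ 119.9 °C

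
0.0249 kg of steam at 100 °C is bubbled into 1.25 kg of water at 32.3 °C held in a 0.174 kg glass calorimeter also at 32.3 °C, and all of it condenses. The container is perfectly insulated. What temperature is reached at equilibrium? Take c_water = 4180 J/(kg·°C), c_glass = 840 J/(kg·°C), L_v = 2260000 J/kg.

T_f ≈ 43.9 °C

Heat gained plus heat lost sum to zero:
condense steam: −0.0249·2260000 = −56274
  condensed water 100 °C→T: 104.08(T − 100)
  original water: 5225(T − 32.3)
  glass cup: 0.174·840·(T − 32.3) = 146.16(T − 32.3)
5475.2 T = 56274 + 10408 + 173488 = 240171
T ≈ 43.86 °C, under the boiling point, so the assumption holds.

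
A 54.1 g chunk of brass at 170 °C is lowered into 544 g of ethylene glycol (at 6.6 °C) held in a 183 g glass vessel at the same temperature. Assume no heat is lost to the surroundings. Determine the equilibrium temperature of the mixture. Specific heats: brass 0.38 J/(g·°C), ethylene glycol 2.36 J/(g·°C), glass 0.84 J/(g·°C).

Let T be the final temperature. ΣQ_i = 0:
54.1*0.38*(T − 170) + 544*2.36*(T − 6.6) + 183*0.84*(T − 6.6) = 0
(20.56 + 1283.8 + 153.72) T = 20.56*170 + 1283.8*6.6 + 153.72*6.6
T ≈ 8.90 °C

T_f ≈ 8.9 °C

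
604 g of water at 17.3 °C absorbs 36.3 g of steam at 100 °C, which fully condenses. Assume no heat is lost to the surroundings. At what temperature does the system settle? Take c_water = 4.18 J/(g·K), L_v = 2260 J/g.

Energy balance with sensible and latent terms:
steam→water at 100 °C releases m L_v = 36.3·2260 = 82038; condensate cools 100→T: 36.3·4.18·(T − 100) = 151.73(T − 100); water warms: 604·4.18·(T − 17.3) = 2524.7(T − 17.3)
2676.5 T = 82038 + 15173 + 43678 = 140889
T ≈ 52.64 °C — below 100 °C, confirming all the steam condensed.

T_f ≈ 52.6 °C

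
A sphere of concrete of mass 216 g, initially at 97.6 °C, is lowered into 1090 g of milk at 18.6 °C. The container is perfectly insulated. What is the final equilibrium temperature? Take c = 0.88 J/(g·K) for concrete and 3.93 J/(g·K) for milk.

Energy conservation, ΣQ = 0:
216*0.88*(T − 97.6) + 1090*3.93*(T − 18.6) = 0
4473.8 T = 98229
T = 98229/4473.8 ≈ 21.96 °C

T_f ≈ 22.0 °C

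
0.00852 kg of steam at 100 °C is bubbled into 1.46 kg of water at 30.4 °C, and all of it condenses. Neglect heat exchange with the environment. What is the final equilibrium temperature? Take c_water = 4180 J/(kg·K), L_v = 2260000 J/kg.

T_f ≈ 33.9 °C

Heat gained plus heat lost sum to zero:
condense steam: −0.00852×2260000 = −19255; condensate cools 100→T: 0.00852×4180×(T − 100) = 35.61(T − 100); original water: 6102.8(T − 30.4)
6138.4 T = 19255 + 3561.4 + 185525 = 208342
T ≈ 33.94 °C (< 100 °C, so full condensation is consistent).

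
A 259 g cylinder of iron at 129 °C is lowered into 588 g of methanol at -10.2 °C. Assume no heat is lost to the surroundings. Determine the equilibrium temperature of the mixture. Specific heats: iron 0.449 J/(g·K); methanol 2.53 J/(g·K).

T_f ≈ -0.1 °C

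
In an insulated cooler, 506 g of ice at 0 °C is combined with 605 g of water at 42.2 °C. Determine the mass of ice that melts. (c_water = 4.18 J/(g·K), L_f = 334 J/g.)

Cooling the water to 0 °C releases 605·4.18·42.2 = 106720 J.
Melting all 506 g of ice would need 506·334 = 169004 J.
106720 J < 169004 J, so only part of the ice melts and the system sits at 0 °C.
m_melt = 106720 / L_f = 319.5 g.

m_melted ≈ 320 g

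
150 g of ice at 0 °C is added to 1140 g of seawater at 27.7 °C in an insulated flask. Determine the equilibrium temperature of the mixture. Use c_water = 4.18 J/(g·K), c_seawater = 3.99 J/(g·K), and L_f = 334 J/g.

Energy conservation, ΣQ = 0:
fusion: m_ice L_f = 150·334 = 50100; meltwater 0→T: 150·4.18·T = 627 T; seawater cools: 1140·3.99·(T − 27.7) = 4548.6(T − 27.7)
5175.6 T = 125996 − 50100 = 75896
T ≈ 14.66 °C — above 0 °C, consistent with complete melting.

T_f ≈ 14.7 °C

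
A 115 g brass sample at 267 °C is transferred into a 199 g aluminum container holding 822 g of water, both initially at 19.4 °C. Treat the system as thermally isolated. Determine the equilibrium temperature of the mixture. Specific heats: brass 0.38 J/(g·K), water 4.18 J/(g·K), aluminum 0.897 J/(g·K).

T_f ≈ 22.4 °C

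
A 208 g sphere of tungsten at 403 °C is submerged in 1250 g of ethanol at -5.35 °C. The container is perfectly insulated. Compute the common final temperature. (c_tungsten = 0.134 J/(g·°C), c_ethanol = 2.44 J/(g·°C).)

T_f ≈ -1.7 °C

Set heat shed by the hot body equal to heat absorbed by the cold body:
208*0.134*(403 − T) = 1250*2.44*(T − (-5.35))
27.87(403 − T) = 3050(T − (-5.35))
3077.9 T = -5085.1  ⇒  T ≈ -1.65 °C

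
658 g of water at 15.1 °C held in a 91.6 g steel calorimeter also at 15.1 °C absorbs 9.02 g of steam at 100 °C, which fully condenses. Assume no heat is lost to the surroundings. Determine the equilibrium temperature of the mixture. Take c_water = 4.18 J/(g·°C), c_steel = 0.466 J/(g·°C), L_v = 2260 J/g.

Setting the total heat transfer to zero:
condense steam: −9.02×2260 = −20385; condensate cools 100→T: 9.02×4.18×(T − 100) = 37.7(T − 100); water warms: 658×4.18×(T − 15.1) = 2750.4(T − 15.1); cup: 42.69(T − 15.1)
2830.8 T = 20385 + 3770.4 + 42176 = 66332
T ≈ 23.43 °C, under the boiling point, so the assumption holds.

T_f ≈ 23.4 °C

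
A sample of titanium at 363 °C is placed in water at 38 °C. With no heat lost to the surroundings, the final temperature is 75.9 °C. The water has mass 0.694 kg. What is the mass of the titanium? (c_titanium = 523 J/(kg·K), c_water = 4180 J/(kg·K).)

m ≈ 0.732 kg

Net heat exchanged in the isolated system is zero:
m·523·(75.9 − 363) + 0.694·4180·(75.9 − 38) = 0
-150153 m = -109945
m = -109945/-150153 ≈ 0.7322 kg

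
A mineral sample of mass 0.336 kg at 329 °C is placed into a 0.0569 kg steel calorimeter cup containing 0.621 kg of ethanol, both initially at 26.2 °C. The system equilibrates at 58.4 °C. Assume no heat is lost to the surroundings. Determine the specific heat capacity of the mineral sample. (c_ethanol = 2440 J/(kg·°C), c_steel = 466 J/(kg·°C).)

Energy conservation, ΣQ = 0:
0.336·c·(58.4 − 329) + 0.621·2440·(58.4 − 26.2) + 0.0569·466·(58.4 − 26.2) = 0
-90.92 c = -49645
c = -49645/-90.92 ≈ 546 J/(kg·°C)

c ≈ 546 J/(kg·°C)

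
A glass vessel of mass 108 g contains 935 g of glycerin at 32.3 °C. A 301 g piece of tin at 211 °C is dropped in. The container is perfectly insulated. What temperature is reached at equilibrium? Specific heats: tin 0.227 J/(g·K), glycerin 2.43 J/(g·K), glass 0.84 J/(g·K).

T_f ≈ 37.3 °C

Net heat exchanged in the isolated system is zero:
301×0.227×(T − 211) + 935×2.43×(T − 32.3) + 108×0.84×(T − 32.3) = 0
68.33(T − 211) + 2272.1(T − 32.3) + 90.72(T − 32.3) = 0
2431.1 T = 90734
T ≈ 37.32 °C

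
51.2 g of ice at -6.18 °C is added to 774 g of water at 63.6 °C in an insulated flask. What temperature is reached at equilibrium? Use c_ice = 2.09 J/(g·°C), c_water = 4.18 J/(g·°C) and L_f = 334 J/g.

T_f ≈ 54.5 °C

Energy conservation, ΣQ = 0:
warm ice to 0 °C: 51.2·2.09·(0 − (-6.18)) = 661.31; melt ice: 51.2·334 = 17101; warm the meltwater: 214.02 T; water cools: 774·4.18·(T − 63.6) = 3235.3(T − 63.6)
3449.3 T = 205766 − 17762 = 188004
T ≈ 54.50 °C — above 0 °C, consistent with complete melting.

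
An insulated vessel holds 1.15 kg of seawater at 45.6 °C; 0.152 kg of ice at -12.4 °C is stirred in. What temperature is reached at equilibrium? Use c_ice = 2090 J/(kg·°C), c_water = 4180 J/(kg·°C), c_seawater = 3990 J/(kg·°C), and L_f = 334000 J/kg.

T_f ≈ 29.6 °C

Heat gained plus heat lost sum to zero:
warm ice to 0 °C: 0.152×2090×(0 − (-12.4)) = 3939.2
  latent heat to melt: 0.152×334000 = 50768
  meltwater 0→T: 0.152×4180×T = 635.36 T
  seawater cools: 1.15×3990×(T − 45.6) = 4588.5(T − 45.6)
5223.9 T = 209236 − 54707 = 154528
T ≈ 29.58 °C. Since T > 0 °C, the all-ice-melts assumption holds.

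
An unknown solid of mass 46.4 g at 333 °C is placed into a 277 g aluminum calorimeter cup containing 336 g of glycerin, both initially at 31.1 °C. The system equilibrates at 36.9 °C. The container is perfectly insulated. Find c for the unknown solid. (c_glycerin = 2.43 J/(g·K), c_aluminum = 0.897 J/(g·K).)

Heat gained plus heat lost sum to zero:
46.4·c·(36.9 − 333) + 336·2.43·(36.9 − 31.1) + 277·0.897·(36.9 − 31.1) = 0
-13739 c = -6176.7
c = -6176.7/-13739 ≈ 0.4496 J/(g·K)

c ≈ 0.45 J/(g·K)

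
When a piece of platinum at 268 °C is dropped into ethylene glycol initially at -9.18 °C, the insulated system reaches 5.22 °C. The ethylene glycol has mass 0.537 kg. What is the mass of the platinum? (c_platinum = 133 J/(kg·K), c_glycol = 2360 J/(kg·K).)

m ≈ 0.522 kg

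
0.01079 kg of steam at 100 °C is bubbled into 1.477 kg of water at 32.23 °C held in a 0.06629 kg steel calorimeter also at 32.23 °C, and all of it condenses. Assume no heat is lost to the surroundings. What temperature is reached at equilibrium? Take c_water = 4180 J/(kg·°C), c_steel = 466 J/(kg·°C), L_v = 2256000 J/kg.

T_f ≈ 36.6 °C

Conservation of energy gives ΣQ = 0:
steam→water at 100 °C releases m L_v = 0.01079×2256000 = 24342; condensate cools 100→T: 0.01079×4180×(T − 100) = 45.1(T − 100); original water: 6173.9(T − 32.23); cup: 30.89(T − 32.23)
6249.9 T = 24342 + 4510.2 + 199979 = 228832
T ≈ 36.61 °C — below 100 °C, confirming all the steam condensed.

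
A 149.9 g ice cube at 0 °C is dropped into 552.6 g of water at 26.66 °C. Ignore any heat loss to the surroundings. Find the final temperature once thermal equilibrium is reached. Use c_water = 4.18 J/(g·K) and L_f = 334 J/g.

T_f ≈ 3.9 °C

Net heat exchanged in the isolated system is zero:
latent heat to melt: 149.9·334 = 50067
  meltwater 0→T: 149.9·4.18·T = 626.58 T
  water cools: 552.6·4.18·(T − 26.66) = 2309.9(T − 26.66)
2936.4 T = 61581 − 50067 = 11514
T ≈ 3.92 °C. Since T > 0 °C, the all-ice-melts assumption holds.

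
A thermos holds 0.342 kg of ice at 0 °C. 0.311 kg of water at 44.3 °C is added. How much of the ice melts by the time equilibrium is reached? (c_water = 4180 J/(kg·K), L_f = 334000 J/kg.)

m_melted ≈ 0.172 kg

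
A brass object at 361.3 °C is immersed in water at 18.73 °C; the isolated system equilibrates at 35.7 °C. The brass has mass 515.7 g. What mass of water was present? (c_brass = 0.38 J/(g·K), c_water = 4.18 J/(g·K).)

Heat lost by the brass = heat gained by the water:
515.7×0.38×(361.3 − 35.7) = m×4.18×(35.7 − 18.73)
70.93 m = 63807  ⇒  m ≈ 899.5 g

m ≈ 900 g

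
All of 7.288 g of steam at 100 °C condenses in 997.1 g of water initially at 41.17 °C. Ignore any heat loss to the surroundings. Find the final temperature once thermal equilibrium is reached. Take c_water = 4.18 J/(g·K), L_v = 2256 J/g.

T_f ≈ 45.5 °C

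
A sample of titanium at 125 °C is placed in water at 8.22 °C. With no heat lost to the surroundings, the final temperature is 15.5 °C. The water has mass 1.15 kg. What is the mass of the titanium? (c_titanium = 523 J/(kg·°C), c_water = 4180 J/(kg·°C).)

|Q_titanium| = |Q_water|:
m×523×(125 − 15.5) = 1.15×4180×(15.5 − 8.22)
57268 m = 34995  ⇒  m ≈ 0.6111 kg

m ≈ 0.611 kg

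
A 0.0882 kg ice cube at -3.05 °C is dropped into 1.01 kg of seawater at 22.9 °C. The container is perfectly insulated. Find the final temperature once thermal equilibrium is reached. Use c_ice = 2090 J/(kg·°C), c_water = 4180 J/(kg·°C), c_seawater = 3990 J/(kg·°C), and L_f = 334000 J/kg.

Heat gained plus heat lost sum to zero:
ice -3.05→0 °C: 0.0882·2090·3.05 = 562.23
  latent heat to melt: 0.0882·334000 = 29459
  meltwater 0→T: 0.0882·4180·T = 368.68 T
  seawater cools: 1.01·3990·(T − 22.9) = 4029.9(T − 22.9)
4398.6 T = 92285 − 30021 = 62264
T ≈ 14.16 °C — above 0 °C, consistent with complete melting.

T_f ≈ 14.2 °C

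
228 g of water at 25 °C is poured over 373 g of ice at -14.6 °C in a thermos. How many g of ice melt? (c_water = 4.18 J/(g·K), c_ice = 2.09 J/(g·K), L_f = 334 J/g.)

Heat available from the water dropping to 0 °C: 228×4.18×25 = 23826 J.
Warming the ice to 0 °C takes 373×2.09×14.6 = 11382 J, leaving 12444 J for melting.
To melt every bit of ice: 373×334 = 124582 J.
12444 J < 124582 J, so only part of the ice melts and the system sits at 0 °C.
m_melt = 12444 / L_f = 37.26 g.

m_melted ≈ 37.3 g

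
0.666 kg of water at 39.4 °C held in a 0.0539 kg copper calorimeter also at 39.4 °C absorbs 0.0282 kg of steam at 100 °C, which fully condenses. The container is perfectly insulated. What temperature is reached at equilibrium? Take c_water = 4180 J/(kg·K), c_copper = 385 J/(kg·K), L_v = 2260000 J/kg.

Net heat exchanged in the isolated system is zero:
steam→water at 100 °C releases m L_v = 0.0282×2260000 = 63732
  condensed water 100 °C→T: 117.88(T − 100)
  water warms: 0.666×4180×(T − 39.4) = 2783.9(T − 39.4)
  cup: 20.75(T − 39.4)
2922.5 T = 63732 + 11788 + 110502 = 186022
T ≈ 63.65 °C, under the boiling point, so the assumption holds.

T_f ≈ 63.7 °C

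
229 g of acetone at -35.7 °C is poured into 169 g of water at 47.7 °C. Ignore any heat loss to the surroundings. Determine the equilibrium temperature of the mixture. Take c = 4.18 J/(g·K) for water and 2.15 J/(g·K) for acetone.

T_f ≈ 13.4 °C

T_f = Σ m_i c_i T_i / Σ m_i c_i:
T_f = (706.42*47.7 + 492.35*(-35.7)) / (706.42 + 492.35)
    = 16119 / 1198.8 ≈ 13.45 °C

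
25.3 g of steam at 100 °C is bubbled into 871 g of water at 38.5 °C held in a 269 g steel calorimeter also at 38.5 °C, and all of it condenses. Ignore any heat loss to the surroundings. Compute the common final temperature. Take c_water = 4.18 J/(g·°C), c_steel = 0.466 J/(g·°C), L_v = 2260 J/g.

T_f ≈ 54.9 °C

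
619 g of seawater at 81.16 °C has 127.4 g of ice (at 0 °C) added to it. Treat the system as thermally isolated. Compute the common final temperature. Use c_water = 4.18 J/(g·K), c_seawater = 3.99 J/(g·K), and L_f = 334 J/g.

T_f ≈ 52.6 °C

Heat gained plus heat lost sum to zero:
fusion: m_ice L_f = 127.4·334 = 42552; meltwater 0→T: 127.4·4.18·T = 532.53 T; seawater cools: 619·3.99·(T − 81.16) = 2469.8(T − 81.16)
3002.3 T = 200450 − 42552 = 157898
T ≈ 52.59 °C — above 0 °C, consistent with complete melting.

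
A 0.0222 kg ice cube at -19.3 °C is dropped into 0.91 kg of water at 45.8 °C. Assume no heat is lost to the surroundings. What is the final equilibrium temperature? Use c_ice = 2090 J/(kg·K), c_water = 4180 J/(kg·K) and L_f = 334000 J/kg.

Energy balance with sensible and latent terms:
warm ice to 0 °C: 0.0222×2090×(0 − (-19.3)) = 895.48
  melt ice: 0.0222×334000 = 7414.8
  meltwater 0→T: 0.0222×4180×T = 92.8 T
  water cools: 0.91×4180×(T − 45.8) = 3803.8(T − 45.8)
3896.6 T = 174214 − 8310.3 = 165904
T ≈ 42.58 °C (positive, so assuming full melt was valid).

T_f ≈ 42.6 °C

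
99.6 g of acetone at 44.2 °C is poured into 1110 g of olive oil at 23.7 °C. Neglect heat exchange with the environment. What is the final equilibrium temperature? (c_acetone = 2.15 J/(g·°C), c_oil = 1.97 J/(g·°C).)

T_f ≈ 25.5 °C

Setting the total heat transfer to zero:
99.6*2.15*(T − 44.2) + 1110*1.97*(T − 23.7) = 0
214.14(T − 44.2) + 2186.7(T − 23.7) = 0
2400.8 T = 61290
T = 61290/2400.8 ≈ 25.53 °C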